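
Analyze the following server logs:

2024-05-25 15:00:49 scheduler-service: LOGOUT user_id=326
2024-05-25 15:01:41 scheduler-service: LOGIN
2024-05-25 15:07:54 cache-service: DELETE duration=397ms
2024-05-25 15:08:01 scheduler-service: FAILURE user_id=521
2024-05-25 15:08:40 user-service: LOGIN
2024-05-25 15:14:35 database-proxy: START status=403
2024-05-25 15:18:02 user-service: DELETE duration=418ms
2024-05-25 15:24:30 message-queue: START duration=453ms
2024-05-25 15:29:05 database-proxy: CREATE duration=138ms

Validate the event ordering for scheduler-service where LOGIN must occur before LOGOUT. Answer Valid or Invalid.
Invalid

To validate ordering:

1. Required order: LOGIN → LOGOUT
2. Rule: LOGIN must occur before LOGOUT
3. Check actual order of events for scheduler-service
4. Result: Invalid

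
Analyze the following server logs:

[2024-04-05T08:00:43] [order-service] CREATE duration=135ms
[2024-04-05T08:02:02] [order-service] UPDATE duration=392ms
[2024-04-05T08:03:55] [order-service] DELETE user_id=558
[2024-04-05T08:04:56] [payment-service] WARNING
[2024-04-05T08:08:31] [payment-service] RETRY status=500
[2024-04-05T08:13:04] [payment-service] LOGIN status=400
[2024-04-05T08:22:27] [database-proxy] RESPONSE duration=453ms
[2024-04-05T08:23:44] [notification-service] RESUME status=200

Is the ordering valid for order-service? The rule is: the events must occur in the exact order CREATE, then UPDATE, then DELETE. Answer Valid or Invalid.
Valid

To validate ordering:

1. Required order: CREATE → UPDATE → DELETE
2. Rule: the events must occur in the exact order CREATE, then UPDATE, then DELETE
3. Check actual order of events for order-service
4. Result: Valid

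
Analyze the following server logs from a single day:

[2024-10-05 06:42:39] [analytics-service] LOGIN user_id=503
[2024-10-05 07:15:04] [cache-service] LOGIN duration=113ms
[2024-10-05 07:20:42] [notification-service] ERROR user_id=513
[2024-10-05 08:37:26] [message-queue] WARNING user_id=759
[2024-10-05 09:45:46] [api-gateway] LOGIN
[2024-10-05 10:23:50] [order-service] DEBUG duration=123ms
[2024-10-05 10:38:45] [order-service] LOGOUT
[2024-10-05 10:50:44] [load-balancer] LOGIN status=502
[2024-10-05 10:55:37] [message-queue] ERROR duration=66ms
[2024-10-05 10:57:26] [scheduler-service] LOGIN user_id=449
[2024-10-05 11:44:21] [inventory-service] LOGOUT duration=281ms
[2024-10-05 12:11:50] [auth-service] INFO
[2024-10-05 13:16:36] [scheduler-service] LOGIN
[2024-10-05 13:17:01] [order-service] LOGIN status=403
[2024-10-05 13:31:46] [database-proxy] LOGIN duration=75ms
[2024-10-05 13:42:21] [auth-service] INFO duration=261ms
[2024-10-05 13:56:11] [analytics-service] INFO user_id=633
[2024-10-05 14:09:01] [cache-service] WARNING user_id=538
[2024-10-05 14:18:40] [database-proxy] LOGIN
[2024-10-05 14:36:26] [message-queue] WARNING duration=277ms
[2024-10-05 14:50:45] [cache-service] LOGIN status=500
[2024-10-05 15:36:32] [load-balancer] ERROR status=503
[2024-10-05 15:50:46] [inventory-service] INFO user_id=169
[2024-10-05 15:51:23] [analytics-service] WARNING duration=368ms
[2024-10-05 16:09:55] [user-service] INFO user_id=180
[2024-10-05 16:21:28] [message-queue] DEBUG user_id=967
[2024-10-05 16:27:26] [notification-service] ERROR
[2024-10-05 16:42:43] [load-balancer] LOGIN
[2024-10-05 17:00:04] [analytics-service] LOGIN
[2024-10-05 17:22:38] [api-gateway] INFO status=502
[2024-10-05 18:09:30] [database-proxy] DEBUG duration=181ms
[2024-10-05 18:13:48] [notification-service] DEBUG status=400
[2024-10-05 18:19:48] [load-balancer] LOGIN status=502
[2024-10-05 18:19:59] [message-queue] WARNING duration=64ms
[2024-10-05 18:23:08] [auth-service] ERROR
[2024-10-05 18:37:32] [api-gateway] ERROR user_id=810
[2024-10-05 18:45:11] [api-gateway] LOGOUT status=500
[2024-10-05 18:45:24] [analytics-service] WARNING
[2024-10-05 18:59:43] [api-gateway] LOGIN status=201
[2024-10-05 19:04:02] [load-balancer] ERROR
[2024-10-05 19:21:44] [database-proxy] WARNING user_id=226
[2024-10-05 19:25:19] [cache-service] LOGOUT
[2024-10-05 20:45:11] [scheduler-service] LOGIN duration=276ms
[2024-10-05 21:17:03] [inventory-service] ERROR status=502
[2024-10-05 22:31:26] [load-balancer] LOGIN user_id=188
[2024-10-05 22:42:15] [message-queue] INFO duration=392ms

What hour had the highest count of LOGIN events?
13

To find the peak hour:

1. Group all LOGIN events by hour
2. Count events in each hour
3. Find hour with maximum count
4. Peak hour: 13 (with 3 events)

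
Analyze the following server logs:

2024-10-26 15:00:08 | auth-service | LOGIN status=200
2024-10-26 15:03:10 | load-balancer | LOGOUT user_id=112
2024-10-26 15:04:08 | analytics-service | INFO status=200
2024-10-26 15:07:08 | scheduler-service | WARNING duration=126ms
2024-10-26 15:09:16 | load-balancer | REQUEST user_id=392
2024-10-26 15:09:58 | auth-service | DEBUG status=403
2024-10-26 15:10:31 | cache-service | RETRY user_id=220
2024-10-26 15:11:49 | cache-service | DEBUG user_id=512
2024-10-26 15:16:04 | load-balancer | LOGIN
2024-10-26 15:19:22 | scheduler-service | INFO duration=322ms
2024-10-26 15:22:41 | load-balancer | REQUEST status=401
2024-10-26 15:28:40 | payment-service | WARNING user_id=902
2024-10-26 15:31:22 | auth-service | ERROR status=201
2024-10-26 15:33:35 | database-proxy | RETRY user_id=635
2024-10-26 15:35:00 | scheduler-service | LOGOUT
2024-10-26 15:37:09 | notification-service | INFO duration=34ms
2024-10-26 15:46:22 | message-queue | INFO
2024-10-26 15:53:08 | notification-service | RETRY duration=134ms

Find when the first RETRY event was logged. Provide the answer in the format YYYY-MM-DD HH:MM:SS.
2024-10-26 15:10:31

To find the first event:

1. Filter for all RETRY events
2. Sort by timestamp
3. Select the first one
4. Timestamp: 2024-10-26 15:10:31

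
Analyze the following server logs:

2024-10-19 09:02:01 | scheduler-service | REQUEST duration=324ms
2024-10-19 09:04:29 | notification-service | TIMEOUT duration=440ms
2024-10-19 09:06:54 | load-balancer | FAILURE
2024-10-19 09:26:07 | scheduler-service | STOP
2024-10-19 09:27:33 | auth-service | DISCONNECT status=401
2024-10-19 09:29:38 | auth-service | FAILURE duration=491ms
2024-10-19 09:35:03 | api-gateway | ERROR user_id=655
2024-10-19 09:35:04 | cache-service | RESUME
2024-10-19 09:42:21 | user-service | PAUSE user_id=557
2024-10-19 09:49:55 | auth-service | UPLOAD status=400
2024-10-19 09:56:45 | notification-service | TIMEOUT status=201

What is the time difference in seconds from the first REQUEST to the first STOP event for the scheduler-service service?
1446

To find the time between events:

1. Locate the first REQUEST event for scheduler-service: 2024-10-19 09:02:01
2. Locate the first STOP event for scheduler-service: 2024-10-19 09:26:07
3. Calculate the difference: 2024-10-19 09:26:07 - 2024-10-19 09:02:01 = 1446 seconds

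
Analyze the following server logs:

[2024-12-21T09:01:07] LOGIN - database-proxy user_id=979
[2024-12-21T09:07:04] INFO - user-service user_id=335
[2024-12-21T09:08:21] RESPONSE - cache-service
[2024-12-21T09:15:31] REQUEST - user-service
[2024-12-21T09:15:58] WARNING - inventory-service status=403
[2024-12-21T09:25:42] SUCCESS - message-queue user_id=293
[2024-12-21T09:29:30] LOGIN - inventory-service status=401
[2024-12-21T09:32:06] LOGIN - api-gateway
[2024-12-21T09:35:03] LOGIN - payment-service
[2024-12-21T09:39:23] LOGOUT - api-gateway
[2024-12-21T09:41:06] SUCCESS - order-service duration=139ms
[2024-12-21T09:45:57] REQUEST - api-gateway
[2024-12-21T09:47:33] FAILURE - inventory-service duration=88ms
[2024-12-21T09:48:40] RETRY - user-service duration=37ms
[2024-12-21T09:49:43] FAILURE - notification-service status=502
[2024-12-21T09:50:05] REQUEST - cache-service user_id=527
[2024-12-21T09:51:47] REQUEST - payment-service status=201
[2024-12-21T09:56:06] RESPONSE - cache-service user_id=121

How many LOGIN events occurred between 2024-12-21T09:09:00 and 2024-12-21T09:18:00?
0

To count events in the time window:

1. Window boundaries: 2024-12-21T09:09:00 to 2024-12-21T09:18:00
2. Filter for LOGIN events within this window
3. Count matching events: 0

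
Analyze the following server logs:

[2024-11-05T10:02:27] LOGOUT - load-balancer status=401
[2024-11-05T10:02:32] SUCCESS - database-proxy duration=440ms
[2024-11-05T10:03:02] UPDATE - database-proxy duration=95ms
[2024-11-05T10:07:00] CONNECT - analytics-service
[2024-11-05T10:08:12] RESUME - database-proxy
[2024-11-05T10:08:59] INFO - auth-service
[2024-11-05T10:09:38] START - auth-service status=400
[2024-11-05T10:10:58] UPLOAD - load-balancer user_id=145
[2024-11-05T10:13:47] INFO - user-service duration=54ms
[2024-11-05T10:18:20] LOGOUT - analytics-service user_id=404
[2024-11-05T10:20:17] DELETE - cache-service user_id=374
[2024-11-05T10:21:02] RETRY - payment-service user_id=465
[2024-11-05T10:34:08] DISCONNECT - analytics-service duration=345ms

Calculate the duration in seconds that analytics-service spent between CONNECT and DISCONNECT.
1628

To calculate state duration:

1. Find CONNECT event for analytics-service: 2024-11-05T10:07:00
2. Find DISCONNECT event for analytics-service: 2024-11-05T10:34:08
3. Calculate duration: 2024-11-05T10:34:08 - 2024-11-05T10:07:00 = 1628 seconds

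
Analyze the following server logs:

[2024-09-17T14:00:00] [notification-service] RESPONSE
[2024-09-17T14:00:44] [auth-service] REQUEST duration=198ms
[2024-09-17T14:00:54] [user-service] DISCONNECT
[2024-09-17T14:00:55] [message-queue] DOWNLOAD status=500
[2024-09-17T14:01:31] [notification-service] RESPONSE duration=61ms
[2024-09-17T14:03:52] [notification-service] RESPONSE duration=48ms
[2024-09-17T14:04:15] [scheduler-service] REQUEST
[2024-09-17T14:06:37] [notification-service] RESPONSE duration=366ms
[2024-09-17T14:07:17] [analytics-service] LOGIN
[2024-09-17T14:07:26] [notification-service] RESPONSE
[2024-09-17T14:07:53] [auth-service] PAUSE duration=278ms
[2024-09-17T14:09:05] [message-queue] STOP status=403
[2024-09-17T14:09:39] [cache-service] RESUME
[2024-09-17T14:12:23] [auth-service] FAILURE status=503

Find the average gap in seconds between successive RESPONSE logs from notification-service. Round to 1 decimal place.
111.5

To calculate average interval:

1. Find all RESPONSE events for notification-service in order
2. Calculate time gaps between consecutive events
3. Compute mean of gaps: 446 / 4 = 111.5 seconds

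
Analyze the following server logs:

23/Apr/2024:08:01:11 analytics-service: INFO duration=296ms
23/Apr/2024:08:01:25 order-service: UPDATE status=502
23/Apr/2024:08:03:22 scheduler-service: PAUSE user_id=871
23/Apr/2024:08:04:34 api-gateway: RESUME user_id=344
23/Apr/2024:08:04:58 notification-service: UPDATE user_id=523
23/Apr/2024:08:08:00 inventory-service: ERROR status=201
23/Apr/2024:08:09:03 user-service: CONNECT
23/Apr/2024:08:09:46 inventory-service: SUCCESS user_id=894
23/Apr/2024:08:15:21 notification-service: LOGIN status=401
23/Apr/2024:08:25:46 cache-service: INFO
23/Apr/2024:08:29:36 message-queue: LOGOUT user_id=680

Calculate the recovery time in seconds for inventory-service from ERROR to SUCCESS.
106

To calculate recovery time:

1. Find ERROR event for inventory-service: 23/Apr/2024:08:08:00
2. Find next SUCCESS event for inventory-service: 23/Apr/2024:08:09:46
3. Recovery time: 23/Apr/2024:08:09:46 - 23/Apr/2024:08:08:00 = 106 seconds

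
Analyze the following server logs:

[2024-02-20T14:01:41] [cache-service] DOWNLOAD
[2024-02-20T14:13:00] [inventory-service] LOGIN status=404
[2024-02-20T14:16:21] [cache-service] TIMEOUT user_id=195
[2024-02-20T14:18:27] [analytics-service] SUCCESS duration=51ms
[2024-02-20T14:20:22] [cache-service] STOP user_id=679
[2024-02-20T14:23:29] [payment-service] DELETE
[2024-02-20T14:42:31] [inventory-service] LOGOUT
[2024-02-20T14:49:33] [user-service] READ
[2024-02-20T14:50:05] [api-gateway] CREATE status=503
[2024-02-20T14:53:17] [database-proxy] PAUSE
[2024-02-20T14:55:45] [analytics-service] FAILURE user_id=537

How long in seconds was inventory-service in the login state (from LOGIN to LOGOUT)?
1771

To calculate state duration:

1. Find LOGIN event for inventory-service: 2024-02-20T14:13:00
2. Find LOGOUT event for inventory-service: 2024-02-20T14:42:31
3. Calculate duration: 2024-02-20T14:42:31 - 2024-02-20T14:13:00 = 1771 seconds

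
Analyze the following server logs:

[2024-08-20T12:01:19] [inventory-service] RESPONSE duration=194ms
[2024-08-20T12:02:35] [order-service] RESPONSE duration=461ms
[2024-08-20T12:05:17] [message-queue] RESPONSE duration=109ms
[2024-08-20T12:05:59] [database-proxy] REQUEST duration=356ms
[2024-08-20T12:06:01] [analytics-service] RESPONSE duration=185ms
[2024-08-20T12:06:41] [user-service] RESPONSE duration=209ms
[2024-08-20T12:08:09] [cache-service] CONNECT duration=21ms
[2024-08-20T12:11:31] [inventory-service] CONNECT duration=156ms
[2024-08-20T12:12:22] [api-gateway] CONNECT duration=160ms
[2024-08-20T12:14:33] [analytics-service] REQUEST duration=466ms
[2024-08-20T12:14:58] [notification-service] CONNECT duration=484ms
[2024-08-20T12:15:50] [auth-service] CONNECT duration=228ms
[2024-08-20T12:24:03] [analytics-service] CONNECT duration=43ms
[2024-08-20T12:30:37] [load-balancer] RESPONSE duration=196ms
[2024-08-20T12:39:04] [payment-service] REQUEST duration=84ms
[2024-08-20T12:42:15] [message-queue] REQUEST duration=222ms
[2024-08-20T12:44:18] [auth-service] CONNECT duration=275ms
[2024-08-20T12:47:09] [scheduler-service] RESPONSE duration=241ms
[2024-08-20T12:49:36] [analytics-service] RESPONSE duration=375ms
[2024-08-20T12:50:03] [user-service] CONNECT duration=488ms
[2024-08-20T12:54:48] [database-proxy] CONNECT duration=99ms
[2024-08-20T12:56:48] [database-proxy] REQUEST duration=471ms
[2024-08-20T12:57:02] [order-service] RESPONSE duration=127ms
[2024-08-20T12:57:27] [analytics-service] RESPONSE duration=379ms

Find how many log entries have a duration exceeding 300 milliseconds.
8

To count timeouts:

1. Threshold: 300ms
2. Extract duration from each log entry
3. Count entries where duration > 300
4. Timeout count: 8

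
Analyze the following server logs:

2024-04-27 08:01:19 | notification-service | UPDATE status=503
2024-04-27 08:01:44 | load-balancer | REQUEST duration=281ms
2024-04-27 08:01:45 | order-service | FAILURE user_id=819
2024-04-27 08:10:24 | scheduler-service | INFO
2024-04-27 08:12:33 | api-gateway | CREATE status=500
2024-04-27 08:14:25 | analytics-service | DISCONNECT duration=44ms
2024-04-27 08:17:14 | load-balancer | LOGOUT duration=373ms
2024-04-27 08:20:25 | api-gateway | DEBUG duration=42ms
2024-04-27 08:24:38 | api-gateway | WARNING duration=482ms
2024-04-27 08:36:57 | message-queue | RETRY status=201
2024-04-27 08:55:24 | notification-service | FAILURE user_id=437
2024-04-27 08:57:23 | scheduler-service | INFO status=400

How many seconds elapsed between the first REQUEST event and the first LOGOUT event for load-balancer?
930

To find the time between events:

1. Locate the first REQUEST event for load-balancer: 2024-04-27 08:01:44
2. Locate the first LOGOUT event for load-balancer: 2024-04-27 08:17:14
3. Calculate the difference: 2024-04-27 08:17:14 - 2024-04-27 08:01:44 = 930 seconds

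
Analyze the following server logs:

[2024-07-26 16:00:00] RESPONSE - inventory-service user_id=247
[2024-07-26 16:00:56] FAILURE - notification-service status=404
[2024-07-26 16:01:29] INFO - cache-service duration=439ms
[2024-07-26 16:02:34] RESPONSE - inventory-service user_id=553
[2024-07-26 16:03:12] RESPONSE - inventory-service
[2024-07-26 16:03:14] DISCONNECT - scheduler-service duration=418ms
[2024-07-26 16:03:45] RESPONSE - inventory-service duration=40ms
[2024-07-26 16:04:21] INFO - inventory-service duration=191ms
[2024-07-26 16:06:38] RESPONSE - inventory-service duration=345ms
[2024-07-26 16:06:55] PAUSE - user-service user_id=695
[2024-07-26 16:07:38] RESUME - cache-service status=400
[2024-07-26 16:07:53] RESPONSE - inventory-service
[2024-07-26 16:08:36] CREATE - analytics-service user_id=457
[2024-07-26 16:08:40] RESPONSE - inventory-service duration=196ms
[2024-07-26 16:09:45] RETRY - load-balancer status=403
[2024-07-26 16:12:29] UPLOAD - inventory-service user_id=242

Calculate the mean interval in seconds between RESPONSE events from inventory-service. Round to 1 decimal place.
86.7

To calculate average interval:

1. Find all RESPONSE events for inventory-service in order
2. Calculate time gaps between consecutive events
3. Compute mean of gaps: 520 / 6 = 86.7 seconds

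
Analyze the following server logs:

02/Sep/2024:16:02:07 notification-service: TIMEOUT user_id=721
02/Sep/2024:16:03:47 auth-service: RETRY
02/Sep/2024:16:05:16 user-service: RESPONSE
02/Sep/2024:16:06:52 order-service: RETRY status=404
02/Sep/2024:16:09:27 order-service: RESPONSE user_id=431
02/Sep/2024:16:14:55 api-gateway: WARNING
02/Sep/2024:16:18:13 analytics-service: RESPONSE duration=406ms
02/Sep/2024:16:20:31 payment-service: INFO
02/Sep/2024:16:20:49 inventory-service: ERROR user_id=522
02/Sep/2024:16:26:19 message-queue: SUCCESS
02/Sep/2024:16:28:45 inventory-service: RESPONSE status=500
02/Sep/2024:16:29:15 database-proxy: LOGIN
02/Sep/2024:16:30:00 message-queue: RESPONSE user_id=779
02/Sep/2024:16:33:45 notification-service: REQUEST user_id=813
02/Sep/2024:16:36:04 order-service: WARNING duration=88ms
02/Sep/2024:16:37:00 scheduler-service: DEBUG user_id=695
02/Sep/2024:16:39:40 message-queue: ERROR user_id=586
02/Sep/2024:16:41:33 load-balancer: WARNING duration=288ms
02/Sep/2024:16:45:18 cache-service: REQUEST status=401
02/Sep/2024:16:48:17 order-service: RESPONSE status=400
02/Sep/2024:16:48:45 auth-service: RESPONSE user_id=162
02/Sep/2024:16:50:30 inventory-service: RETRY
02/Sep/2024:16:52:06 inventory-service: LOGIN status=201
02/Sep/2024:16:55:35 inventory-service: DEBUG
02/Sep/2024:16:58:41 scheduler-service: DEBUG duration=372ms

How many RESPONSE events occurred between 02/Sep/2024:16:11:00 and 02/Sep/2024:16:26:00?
1

To count events in the time window:

1. Window boundaries: 02/Sep/2024:16:11:00 to 02/Sep/2024:16:26:00
2. Filter for RESPONSE events within this window
3. Count matching events: 1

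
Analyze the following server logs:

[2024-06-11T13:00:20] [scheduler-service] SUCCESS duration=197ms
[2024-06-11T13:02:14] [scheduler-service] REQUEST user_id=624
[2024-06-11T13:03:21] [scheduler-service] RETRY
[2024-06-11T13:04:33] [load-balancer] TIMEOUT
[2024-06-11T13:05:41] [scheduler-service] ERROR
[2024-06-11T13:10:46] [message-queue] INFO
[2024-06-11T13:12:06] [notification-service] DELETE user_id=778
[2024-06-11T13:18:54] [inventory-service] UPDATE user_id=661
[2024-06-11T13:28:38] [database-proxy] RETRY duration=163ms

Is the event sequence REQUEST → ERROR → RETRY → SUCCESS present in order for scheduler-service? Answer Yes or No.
No

To verify sequence order:

1. Find all events in sequence REQUEST → ERROR → RETRY → SUCCESS for scheduler-service
2. Extract their timestamps
3. Check if timestamps are in ascending order
4. Result: No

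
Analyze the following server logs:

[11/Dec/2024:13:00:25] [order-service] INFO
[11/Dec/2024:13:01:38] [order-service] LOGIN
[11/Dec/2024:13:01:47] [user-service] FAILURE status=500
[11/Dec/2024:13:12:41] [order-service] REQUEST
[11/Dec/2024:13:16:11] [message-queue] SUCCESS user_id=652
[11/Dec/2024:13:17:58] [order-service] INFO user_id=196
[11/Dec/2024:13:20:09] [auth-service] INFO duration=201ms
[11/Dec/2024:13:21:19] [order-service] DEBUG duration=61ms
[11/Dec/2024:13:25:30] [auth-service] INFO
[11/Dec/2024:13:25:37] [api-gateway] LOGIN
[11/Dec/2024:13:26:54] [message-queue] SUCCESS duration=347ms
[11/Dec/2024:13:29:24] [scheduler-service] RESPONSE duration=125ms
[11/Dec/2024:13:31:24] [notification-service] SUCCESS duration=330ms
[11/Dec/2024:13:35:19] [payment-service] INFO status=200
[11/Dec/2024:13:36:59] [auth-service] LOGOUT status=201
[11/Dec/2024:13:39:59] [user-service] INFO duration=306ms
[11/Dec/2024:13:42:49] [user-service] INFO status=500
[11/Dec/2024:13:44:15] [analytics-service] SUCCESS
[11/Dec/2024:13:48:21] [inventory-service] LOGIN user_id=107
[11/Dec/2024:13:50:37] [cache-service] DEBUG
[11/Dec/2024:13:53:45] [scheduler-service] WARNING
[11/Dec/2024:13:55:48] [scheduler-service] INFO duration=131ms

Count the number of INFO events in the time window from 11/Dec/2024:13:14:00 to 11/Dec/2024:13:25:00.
2

To count events in the time window:

1. Window boundaries: 11/Dec/2024:13:14:00 to 11/Dec/2024:13:25:00
2. Filter for INFO events within this window
3. Count matching events: 2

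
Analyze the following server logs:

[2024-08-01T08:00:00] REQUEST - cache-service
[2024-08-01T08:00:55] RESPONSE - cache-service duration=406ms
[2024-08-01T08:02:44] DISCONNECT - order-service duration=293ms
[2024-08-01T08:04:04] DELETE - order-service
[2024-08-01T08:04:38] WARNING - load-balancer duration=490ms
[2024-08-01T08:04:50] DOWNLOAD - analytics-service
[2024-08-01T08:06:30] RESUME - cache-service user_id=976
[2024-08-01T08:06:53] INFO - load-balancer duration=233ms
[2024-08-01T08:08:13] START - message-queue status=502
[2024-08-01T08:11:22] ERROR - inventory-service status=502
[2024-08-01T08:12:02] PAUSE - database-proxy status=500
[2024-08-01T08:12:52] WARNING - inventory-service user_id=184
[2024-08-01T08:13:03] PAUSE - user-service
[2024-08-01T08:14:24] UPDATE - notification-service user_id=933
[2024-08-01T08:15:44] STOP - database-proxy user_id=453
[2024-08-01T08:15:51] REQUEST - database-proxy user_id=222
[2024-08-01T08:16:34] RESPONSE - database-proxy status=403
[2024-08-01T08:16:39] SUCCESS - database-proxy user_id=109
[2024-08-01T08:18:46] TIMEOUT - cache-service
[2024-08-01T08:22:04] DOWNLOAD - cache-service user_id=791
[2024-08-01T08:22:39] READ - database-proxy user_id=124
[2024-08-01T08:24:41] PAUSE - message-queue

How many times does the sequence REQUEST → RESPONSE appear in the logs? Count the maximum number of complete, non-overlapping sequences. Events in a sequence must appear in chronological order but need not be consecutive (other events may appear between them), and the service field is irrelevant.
2

To count sequences:

1. Look for pattern: REQUEST → RESPONSE
2. Greedily scan the log in chronological order, matching each sequence element in turn (ignoring service)
3. Each time the full pattern completes, increment the count and restart matching from the next event
4. Complete non-overlapping sequences found: 2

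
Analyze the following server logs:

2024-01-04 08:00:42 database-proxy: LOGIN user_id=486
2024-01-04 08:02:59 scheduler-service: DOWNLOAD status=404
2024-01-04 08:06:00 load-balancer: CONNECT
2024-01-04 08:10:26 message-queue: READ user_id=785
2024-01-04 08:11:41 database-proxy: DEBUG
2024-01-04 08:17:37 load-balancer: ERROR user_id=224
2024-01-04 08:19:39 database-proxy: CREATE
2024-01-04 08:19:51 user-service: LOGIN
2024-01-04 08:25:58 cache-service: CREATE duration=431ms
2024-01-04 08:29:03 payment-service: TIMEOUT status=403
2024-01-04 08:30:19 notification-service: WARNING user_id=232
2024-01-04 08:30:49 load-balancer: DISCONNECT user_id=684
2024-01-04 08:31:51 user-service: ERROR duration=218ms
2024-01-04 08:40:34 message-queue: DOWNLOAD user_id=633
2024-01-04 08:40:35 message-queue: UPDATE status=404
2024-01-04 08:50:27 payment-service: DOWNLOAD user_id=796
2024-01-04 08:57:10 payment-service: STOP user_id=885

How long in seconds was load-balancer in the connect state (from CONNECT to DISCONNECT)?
1489

To calculate state duration:

1. Find CONNECT event for load-balancer: 2024-01-04 08:06:00
2. Find DISCONNECT event for load-balancer: 2024-01-04 08:30:49
3. Calculate duration: 2024-01-04 08:30:49 - 2024-01-04 08:06:00 = 1489 seconds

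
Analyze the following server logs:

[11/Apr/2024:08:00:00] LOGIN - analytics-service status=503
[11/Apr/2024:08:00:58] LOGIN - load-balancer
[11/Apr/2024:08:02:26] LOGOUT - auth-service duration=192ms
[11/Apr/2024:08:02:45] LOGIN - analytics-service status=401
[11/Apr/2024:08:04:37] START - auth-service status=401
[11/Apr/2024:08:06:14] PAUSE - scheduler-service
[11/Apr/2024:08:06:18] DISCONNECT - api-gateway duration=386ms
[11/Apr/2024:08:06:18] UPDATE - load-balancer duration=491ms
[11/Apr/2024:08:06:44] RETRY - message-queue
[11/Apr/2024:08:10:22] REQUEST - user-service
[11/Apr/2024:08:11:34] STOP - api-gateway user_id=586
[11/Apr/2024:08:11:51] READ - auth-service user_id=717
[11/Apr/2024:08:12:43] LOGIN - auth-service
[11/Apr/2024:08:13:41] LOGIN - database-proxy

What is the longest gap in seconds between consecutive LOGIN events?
598

To find the longest gap:

1. Extract all LOGIN events in chronological order
2. Calculate time differences between consecutive events
3. Find the maximum difference
4. Longest gap: 598 seconds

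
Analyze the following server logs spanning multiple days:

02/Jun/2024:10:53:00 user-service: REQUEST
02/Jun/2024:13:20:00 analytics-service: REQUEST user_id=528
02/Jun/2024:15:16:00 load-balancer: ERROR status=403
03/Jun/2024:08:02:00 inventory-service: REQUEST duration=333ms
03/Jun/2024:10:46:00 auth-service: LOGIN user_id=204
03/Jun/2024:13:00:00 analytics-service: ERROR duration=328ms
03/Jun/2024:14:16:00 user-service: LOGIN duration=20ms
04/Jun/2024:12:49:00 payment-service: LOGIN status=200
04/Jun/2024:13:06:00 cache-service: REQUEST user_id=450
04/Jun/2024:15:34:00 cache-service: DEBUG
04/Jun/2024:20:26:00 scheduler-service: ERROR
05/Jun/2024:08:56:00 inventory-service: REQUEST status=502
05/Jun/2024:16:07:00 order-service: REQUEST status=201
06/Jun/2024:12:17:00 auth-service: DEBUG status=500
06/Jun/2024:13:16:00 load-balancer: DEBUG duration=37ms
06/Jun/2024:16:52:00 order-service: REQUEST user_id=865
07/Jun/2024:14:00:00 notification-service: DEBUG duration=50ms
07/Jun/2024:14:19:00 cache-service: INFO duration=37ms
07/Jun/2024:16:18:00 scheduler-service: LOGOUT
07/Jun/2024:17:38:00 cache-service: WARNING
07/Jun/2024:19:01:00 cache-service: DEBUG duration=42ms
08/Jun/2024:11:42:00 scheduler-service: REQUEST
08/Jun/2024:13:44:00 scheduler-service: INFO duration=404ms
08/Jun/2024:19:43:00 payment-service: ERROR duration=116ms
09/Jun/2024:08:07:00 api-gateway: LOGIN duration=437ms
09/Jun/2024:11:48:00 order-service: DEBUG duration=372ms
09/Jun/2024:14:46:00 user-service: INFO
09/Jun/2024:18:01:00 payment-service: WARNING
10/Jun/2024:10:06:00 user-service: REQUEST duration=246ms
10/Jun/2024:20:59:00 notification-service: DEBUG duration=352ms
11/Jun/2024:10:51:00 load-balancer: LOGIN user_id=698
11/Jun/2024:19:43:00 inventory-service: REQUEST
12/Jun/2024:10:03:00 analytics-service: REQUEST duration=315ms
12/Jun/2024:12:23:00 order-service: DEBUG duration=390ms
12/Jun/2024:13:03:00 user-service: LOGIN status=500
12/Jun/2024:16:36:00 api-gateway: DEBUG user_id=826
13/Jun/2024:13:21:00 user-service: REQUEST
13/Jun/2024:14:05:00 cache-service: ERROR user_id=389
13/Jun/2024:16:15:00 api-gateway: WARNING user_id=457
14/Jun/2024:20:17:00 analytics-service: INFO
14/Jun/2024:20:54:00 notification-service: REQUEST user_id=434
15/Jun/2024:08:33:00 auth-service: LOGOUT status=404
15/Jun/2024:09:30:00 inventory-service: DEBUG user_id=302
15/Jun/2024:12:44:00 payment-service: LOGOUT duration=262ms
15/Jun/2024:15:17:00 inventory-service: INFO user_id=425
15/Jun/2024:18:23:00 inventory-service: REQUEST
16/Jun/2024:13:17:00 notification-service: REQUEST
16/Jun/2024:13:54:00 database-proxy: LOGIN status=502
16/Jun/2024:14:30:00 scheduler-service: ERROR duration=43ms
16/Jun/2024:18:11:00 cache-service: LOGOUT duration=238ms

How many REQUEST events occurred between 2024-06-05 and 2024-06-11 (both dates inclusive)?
6

To filter by date range:

1. Date range: 2024-06-05 through 2024-06-11, both dates inclusive
2. Filter for REQUEST events whose date falls in this range
3. Count matching events: 6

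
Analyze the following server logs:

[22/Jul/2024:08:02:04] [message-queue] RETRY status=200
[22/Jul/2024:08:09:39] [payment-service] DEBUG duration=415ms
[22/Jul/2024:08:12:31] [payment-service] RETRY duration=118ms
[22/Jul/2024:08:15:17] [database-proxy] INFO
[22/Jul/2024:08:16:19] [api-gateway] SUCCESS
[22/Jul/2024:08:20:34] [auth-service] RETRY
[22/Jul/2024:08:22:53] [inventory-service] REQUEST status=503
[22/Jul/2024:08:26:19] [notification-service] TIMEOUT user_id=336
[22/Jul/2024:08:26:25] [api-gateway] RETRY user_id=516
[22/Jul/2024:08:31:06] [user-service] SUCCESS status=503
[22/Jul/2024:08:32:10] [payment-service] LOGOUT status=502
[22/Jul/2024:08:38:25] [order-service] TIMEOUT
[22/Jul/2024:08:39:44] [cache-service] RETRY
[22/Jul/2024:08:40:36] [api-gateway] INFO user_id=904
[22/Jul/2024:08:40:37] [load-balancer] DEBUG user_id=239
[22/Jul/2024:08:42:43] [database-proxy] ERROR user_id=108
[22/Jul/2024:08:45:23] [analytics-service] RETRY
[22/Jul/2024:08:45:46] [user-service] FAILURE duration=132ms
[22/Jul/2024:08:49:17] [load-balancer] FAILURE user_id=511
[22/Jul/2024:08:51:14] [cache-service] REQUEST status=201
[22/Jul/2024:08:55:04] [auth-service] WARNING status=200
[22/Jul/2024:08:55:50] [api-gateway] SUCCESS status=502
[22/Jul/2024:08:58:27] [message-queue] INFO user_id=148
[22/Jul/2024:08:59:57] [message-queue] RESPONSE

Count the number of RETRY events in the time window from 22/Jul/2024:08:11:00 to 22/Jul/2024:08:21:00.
2

To count events in the time window:

1. Window boundaries: 22/Jul/2024:08:11:00 to 22/Jul/2024:08:21:00
2. Filter for RETRY events within this window
3. Count matching events: 2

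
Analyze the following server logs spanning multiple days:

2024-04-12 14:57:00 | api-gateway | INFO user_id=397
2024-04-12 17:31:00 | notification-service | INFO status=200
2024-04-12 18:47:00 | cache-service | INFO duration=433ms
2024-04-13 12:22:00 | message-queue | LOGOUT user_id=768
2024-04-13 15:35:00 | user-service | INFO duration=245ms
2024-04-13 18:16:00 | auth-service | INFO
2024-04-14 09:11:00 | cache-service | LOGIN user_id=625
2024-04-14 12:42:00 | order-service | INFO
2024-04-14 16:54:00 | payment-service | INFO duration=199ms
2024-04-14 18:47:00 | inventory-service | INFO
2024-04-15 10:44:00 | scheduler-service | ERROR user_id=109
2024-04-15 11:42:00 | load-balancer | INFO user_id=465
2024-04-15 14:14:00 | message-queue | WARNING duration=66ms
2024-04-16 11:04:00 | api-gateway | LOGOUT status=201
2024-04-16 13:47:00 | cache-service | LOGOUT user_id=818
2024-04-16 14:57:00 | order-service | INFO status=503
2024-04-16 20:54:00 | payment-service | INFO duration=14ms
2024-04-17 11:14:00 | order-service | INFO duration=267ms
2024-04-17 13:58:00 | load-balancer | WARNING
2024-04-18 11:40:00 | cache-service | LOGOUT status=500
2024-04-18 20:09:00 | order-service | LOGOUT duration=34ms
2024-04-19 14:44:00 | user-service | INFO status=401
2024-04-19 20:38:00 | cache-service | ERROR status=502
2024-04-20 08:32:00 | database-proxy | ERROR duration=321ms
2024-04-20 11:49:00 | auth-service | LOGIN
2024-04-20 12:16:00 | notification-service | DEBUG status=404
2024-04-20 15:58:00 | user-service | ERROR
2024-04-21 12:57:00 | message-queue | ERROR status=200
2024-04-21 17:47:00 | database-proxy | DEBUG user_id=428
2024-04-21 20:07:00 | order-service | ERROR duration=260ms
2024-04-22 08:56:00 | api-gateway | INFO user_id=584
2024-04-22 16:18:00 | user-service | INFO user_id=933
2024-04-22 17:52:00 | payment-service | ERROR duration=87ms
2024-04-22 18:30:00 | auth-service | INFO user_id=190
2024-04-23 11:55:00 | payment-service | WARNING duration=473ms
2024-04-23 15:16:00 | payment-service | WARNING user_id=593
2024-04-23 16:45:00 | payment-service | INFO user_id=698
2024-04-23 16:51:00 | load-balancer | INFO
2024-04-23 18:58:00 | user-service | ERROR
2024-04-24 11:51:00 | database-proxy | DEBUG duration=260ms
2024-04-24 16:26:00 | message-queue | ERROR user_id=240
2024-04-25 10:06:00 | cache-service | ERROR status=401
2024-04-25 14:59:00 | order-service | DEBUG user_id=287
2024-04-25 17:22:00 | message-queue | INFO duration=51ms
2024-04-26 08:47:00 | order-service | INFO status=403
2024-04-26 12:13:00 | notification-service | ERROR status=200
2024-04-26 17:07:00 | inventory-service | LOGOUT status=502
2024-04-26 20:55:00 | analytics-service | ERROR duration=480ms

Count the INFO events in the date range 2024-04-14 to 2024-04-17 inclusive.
7

To filter by date range:

1. Date range: 2024-04-14 through 2024-04-17, both dates inclusive
2. Filter for INFO events whose date falls in this range
3. Count matching events: 7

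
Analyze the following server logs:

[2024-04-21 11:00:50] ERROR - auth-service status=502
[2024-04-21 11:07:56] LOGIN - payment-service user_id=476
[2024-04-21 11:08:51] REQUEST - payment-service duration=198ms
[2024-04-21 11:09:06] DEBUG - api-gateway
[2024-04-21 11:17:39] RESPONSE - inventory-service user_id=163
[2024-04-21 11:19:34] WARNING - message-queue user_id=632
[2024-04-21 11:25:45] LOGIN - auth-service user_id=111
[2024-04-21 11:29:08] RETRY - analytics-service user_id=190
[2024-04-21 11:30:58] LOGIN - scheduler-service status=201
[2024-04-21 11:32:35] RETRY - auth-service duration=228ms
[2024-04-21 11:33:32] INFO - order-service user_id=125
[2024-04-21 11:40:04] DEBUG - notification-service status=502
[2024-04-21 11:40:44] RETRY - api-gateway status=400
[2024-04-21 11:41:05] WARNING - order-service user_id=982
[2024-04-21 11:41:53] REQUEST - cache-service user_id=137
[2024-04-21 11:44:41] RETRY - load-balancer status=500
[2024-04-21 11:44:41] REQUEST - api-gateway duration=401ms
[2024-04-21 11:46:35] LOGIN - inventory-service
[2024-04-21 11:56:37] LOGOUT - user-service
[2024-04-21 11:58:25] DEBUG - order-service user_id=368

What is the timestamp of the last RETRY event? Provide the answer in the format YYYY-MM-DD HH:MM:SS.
2024-04-21 11:44:41

To find the last event:

1. Filter for all RETRY events
2. Sort by timestamp
3. Select the last one
4. Timestamp: 2024-04-21 11:44:41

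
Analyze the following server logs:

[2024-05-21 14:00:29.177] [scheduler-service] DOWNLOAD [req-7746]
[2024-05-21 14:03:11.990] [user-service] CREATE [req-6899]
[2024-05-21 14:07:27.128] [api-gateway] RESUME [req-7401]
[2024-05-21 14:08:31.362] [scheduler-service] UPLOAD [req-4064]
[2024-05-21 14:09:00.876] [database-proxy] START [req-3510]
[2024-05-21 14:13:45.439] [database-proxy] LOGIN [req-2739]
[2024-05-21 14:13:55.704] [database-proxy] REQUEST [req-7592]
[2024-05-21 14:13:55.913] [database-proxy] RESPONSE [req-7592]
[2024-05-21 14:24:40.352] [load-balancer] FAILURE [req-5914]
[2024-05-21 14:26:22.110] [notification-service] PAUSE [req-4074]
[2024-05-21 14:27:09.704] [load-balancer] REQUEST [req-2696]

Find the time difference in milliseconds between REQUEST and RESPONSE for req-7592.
209

To calculate latency:

1. Find REQUEST with id req-7592: 2024-05-21 14:13:55.704
2. Find RESPONSE with id req-7592: 2024-05-21 14:13:55.913
3. Latency: 2024-05-21 14:13:55.913 - 2024-05-21 14:13:55.704 = 209ms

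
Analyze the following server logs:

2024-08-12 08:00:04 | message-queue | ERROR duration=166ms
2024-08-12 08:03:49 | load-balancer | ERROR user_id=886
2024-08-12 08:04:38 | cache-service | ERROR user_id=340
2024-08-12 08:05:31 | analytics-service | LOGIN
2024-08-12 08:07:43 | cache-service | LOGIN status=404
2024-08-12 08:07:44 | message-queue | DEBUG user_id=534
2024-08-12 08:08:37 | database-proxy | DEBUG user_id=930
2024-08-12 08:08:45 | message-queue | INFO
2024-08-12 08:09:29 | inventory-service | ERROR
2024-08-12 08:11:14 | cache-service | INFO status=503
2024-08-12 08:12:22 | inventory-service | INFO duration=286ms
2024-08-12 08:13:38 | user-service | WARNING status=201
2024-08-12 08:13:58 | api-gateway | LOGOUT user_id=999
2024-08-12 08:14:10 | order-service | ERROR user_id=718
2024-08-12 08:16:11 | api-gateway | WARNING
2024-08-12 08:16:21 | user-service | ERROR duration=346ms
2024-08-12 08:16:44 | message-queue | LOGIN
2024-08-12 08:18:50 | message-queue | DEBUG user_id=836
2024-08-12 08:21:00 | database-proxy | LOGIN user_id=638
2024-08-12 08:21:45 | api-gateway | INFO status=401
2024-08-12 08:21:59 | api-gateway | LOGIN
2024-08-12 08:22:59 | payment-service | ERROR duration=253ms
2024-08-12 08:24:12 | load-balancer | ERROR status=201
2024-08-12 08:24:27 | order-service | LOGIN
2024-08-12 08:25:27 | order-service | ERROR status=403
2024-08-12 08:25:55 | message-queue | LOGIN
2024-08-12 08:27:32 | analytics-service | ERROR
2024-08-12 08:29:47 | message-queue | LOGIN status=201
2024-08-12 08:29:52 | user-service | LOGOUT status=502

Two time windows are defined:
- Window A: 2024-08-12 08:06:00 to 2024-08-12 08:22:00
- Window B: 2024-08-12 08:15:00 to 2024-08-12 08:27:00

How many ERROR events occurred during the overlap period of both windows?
1

To find overlap events:

1. Window A: 2024-08-12 08:06:00 to 2024-08-12 08:22:00
2. Window B: 2024-08-12 08:15:00 to 2024-08-12 08:27:00
3. Overlap period: 2024-08-12 08:15:00 to 2024-08-12 08:22:00
4. Count ERROR events in overlap: 1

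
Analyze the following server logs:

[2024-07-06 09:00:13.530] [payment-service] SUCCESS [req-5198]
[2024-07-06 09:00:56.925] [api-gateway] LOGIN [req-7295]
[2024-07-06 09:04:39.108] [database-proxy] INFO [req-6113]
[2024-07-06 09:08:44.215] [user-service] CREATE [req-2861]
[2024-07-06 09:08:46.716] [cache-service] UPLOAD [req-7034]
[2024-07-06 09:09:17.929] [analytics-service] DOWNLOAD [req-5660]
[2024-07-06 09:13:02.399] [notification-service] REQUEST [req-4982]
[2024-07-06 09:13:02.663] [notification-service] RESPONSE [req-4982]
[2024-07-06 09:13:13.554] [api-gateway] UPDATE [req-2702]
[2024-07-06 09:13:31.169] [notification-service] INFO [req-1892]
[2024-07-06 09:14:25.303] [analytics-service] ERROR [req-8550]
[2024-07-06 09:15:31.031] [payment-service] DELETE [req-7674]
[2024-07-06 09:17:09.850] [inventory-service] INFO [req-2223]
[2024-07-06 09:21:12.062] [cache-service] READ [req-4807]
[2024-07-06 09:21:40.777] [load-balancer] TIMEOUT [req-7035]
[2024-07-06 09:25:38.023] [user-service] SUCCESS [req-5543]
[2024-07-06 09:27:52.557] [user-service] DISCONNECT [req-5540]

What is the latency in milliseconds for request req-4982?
264

To calculate latency:

1. Find REQUEST with id req-4982: 2024-07-06 09:13:02.399
2. Find RESPONSE with id req-4982: 2024-07-06 09:13:02.663
3. Latency: 2024-07-06 09:13:02.663 - 2024-07-06 09:13:02.399 = 264ms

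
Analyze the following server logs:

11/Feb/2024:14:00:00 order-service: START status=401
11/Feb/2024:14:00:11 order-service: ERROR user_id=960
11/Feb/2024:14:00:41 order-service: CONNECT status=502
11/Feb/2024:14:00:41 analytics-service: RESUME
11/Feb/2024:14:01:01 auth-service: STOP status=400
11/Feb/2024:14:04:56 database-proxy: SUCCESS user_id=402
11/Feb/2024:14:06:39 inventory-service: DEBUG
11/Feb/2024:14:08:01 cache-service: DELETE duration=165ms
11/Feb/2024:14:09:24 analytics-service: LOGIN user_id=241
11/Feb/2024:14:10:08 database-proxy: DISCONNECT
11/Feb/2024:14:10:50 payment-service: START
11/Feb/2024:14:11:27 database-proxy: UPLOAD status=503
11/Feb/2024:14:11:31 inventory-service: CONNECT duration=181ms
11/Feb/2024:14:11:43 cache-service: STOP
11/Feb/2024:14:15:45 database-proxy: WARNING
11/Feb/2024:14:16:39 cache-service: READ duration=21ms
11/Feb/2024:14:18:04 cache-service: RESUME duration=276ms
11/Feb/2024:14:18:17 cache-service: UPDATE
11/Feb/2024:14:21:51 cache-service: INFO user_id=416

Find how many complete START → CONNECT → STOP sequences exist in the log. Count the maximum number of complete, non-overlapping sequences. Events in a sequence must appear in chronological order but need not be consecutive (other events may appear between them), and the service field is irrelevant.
2

To count sequences:

1. Look for pattern: START → CONNECT → STOP
2. Greedily scan the log in chronological order, matching each sequence element in turn (ignoring service)
3. Each time the full pattern completes, increment the count and restart matching from the next event
4. Complete non-overlapping sequences found: 2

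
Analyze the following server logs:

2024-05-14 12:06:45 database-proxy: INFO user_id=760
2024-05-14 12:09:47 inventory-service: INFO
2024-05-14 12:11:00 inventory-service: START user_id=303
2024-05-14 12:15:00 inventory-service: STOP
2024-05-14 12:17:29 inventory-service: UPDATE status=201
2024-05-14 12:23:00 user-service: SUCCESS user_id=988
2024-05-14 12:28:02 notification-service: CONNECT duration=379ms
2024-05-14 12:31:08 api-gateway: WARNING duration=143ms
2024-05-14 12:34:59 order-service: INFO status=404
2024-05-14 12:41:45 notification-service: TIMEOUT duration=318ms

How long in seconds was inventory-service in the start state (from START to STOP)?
240

To calculate state duration:

1. Find START event for inventory-service: 2024-05-14 12:11:00
2. Find STOP event for inventory-service: 2024-05-14 12:15:00
3. Calculate duration: 2024-05-14 12:15:00 - 2024-05-14 12:11:00 = 240 seconds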